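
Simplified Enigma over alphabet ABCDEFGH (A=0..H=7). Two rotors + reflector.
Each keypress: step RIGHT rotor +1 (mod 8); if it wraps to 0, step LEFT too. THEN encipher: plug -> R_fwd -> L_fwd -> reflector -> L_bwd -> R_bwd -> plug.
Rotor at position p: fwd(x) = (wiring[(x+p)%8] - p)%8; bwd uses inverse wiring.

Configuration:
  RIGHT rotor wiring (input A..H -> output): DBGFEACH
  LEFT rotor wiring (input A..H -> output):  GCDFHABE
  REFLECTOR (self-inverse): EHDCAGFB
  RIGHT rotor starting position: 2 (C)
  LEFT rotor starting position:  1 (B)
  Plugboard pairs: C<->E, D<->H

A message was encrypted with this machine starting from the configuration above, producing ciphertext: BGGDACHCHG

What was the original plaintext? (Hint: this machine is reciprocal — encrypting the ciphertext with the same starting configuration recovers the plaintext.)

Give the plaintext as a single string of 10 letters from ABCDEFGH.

Char 1 ('B'): step: R->3, L=1; B->plug->B->R->B->L->C->refl->D->L'->G->R'->G->plug->G
Char 2 ('G'): step: R->4, L=1; G->plug->G->R->C->L->E->refl->A->L'->F->R'->F->plug->F
Char 3 ('G'): step: R->5, L=1; G->plug->G->R->A->L->B->refl->H->L'->E->R'->E->plug->C
Char 4 ('D'): step: R->6, L=1; D->plug->H->R->C->L->E->refl->A->L'->F->R'->C->plug->E
Char 5 ('A'): step: R->7, L=1; A->plug->A->R->A->L->B->refl->H->L'->E->R'->B->plug->B
Char 6 ('C'): step: R->0, L->2 (L advanced); C->plug->E->R->E->L->H->refl->B->L'->A->R'->F->plug->F
Char 7 ('H'): step: R->1, L=2; H->plug->D->R->D->L->G->refl->F->L'->C->R'->H->plug->D
Char 8 ('C'): step: R->2, L=2; C->plug->E->R->A->L->B->refl->H->L'->E->R'->A->plug->A
Char 9 ('H'): step: R->3, L=2; H->plug->D->R->H->L->A->refl->E->L'->G->R'->G->plug->G
Char 10 ('G'): step: R->4, L=2; G->plug->G->R->C->L->F->refl->G->L'->D->R'->D->plug->H

Answer: GFCEBFDAGH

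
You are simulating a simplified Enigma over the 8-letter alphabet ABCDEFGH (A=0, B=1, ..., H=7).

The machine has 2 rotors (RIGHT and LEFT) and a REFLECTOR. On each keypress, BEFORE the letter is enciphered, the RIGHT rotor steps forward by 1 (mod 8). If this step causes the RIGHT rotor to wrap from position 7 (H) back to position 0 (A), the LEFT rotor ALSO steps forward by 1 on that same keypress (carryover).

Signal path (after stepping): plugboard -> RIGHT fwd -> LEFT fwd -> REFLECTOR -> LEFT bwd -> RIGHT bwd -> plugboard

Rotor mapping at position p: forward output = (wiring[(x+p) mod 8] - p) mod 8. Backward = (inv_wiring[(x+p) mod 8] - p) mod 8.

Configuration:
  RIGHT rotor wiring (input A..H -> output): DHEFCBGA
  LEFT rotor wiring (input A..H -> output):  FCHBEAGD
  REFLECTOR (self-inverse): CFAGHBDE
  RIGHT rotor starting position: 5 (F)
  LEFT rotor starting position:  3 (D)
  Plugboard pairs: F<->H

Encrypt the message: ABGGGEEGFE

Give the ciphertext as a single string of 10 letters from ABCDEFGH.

Answer: FDDCBCDEDD

Derivation:
Char 1 ('A'): step: R->6, L=3; A->plug->A->R->A->L->G->refl->D->L'->D->R'->H->plug->F
Char 2 ('B'): step: R->7, L=3; B->plug->B->R->E->L->A->refl->C->L'->F->R'->D->plug->D
Char 3 ('G'): step: R->0, L->4 (L advanced); G->plug->G->R->G->L->D->refl->G->L'->F->R'->D->plug->D
Char 4 ('G'): step: R->1, L=4; G->plug->G->R->H->L->F->refl->B->L'->E->R'->C->plug->C
Char 5 ('G'): step: R->2, L=4; G->plug->G->R->B->L->E->refl->H->L'->D->R'->B->plug->B
Char 6 ('E'): step: R->3, L=4; E->plug->E->R->F->L->G->refl->D->L'->G->R'->C->plug->C
Char 7 ('E'): step: R->4, L=4; E->plug->E->R->H->L->F->refl->B->L'->E->R'->D->plug->D
Char 8 ('G'): step: R->5, L=4; G->plug->G->R->A->L->A->refl->C->L'->C->R'->E->plug->E
Char 9 ('F'): step: R->6, L=4; F->plug->H->R->D->L->H->refl->E->L'->B->R'->D->plug->D
Char 10 ('E'): step: R->7, L=4; E->plug->E->R->G->L->D->refl->G->L'->F->R'->D->plug->D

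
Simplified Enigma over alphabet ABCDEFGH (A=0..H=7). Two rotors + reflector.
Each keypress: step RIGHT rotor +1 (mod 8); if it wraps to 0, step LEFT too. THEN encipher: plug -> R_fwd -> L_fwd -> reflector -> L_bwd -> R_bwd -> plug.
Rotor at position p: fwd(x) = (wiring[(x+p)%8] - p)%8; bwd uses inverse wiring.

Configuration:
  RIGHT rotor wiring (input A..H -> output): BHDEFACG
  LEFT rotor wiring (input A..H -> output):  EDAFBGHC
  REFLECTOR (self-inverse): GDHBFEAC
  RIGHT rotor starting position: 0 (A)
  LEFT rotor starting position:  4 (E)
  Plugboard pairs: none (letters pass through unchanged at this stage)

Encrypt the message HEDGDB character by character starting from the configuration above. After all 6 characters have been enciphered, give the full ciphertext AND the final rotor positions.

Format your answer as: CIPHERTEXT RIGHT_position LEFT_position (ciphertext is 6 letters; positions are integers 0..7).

Answer: ADBDAF 6 4

Derivation:
Char 1 ('H'): step: R->1, L=4; H->plug->H->R->A->L->F->refl->E->L'->G->R'->A->plug->A
Char 2 ('E'): step: R->2, L=4; E->plug->E->R->A->L->F->refl->E->L'->G->R'->D->plug->D
Char 3 ('D'): step: R->3, L=4; D->plug->D->R->H->L->B->refl->D->L'->C->R'->B->plug->B
Char 4 ('G'): step: R->4, L=4; G->plug->G->R->H->L->B->refl->D->L'->C->R'->D->plug->D
Char 5 ('D'): step: R->5, L=4; D->plug->D->R->E->L->A->refl->G->L'->D->R'->A->plug->A
Char 6 ('B'): step: R->6, L=4; B->plug->B->R->A->L->F->refl->E->L'->G->R'->F->plug->F
Final: ciphertext=ADBDAF, RIGHT=6, LEFT=4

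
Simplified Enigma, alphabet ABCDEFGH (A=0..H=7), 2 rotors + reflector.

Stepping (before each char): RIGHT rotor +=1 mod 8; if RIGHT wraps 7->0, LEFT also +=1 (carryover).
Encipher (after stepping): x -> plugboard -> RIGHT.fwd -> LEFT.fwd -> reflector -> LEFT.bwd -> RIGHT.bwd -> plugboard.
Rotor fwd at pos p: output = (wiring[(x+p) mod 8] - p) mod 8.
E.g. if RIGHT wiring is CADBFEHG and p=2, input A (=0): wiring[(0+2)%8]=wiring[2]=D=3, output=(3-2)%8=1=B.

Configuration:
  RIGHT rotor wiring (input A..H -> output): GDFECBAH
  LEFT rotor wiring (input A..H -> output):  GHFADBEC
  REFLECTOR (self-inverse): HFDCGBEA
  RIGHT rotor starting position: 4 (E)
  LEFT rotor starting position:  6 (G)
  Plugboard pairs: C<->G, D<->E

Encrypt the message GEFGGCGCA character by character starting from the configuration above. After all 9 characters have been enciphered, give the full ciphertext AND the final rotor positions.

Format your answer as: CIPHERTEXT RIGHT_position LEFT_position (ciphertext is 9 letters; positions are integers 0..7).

Char 1 ('G'): step: R->5, L=6; G->plug->C->R->C->L->A->refl->H->L'->E->R'->A->plug->A
Char 2 ('E'): step: R->6, L=6; E->plug->D->R->F->L->C->refl->D->L'->H->R'->E->plug->D
Char 3 ('F'): step: R->7, L=6; F->plug->F->R->D->L->B->refl->F->L'->G->R'->D->plug->E
Char 4 ('G'): step: R->0, L->7 (L advanced); G->plug->C->R->F->L->E->refl->G->L'->D->R'->B->plug->B
Char 5 ('G'): step: R->1, L=7; G->plug->C->R->D->L->G->refl->E->L'->F->R'->H->plug->H
Char 6 ('C'): step: R->2, L=7; C->plug->G->R->E->L->B->refl->F->L'->H->R'->D->plug->E
Char 7 ('G'): step: R->3, L=7; G->plug->C->R->G->L->C->refl->D->L'->A->R'->G->plug->C
Char 8 ('C'): step: R->4, L=7; C->plug->G->R->B->L->H->refl->A->L'->C->R'->E->plug->D
Char 9 ('A'): step: R->5, L=7; A->plug->A->R->E->L->B->refl->F->L'->H->R'->G->plug->C
Final: ciphertext=ADEBHECDC, RIGHT=5, LEFT=7

Answer: ADEBHECDC 5 7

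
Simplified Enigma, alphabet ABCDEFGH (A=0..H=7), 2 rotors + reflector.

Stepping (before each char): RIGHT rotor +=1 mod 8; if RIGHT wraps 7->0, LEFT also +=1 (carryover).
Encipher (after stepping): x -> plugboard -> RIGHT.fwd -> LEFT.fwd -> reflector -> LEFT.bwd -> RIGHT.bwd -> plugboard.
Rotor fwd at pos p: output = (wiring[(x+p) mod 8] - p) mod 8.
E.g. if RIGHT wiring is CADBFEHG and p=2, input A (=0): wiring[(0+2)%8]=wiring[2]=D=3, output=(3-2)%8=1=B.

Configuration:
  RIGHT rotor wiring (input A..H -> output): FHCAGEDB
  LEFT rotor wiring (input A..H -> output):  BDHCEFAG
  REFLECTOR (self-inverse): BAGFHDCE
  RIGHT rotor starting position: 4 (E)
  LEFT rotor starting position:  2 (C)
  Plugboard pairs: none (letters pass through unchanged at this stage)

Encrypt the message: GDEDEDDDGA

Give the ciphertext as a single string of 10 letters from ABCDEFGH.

Char 1 ('G'): step: R->5, L=2; G->plug->G->R->D->L->D->refl->F->L'->A->R'->D->plug->D
Char 2 ('D'): step: R->6, L=2; D->plug->D->R->B->L->A->refl->B->L'->H->R'->C->plug->C
Char 3 ('E'): step: R->7, L=2; E->plug->E->R->B->L->A->refl->B->L'->H->R'->F->plug->F
Char 4 ('D'): step: R->0, L->3 (L advanced); D->plug->D->R->A->L->H->refl->E->L'->H->R'->B->plug->B
Char 5 ('E'): step: R->1, L=3; E->plug->E->R->D->L->F->refl->D->L'->E->R'->H->plug->H
Char 6 ('D'): step: R->2, L=3; D->plug->D->R->C->L->C->refl->G->L'->F->R'->H->plug->H
Char 7 ('D'): step: R->3, L=3; D->plug->D->R->A->L->H->refl->E->L'->H->R'->H->plug->H
Char 8 ('D'): step: R->4, L=3; D->plug->D->R->F->L->G->refl->C->L'->C->R'->A->plug->A
Char 9 ('G'): step: R->5, L=3; G->plug->G->R->D->L->F->refl->D->L'->E->R'->C->plug->C
Char 10 ('A'): step: R->6, L=3; A->plug->A->R->F->L->G->refl->C->L'->C->R'->F->plug->F

Answer: DCFBHHHACF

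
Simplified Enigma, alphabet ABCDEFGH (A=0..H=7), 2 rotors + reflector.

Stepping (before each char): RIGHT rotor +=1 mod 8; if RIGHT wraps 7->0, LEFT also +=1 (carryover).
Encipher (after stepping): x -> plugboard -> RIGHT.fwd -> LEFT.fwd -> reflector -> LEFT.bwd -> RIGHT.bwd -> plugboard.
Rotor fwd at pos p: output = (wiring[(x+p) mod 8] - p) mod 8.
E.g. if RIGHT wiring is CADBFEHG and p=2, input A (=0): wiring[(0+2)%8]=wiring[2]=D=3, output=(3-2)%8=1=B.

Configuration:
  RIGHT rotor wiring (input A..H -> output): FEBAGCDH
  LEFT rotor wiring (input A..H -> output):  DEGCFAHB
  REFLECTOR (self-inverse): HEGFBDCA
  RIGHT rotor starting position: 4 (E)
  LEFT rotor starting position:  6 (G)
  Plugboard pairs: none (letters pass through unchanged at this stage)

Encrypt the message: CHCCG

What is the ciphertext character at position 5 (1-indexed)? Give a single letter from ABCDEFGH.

Char 1 ('C'): step: R->5, L=6; C->plug->C->R->C->L->F->refl->D->L'->B->R'->H->plug->H
Char 2 ('H'): step: R->6, L=6; H->plug->H->R->E->L->A->refl->H->L'->G->R'->D->plug->D
Char 3 ('C'): step: R->7, L=6; C->plug->C->R->F->L->E->refl->B->L'->A->R'->A->plug->A
Char 4 ('C'): step: R->0, L->7 (L advanced); C->plug->C->R->B->L->E->refl->B->L'->G->R'->E->plug->E
Char 5 ('G'): step: R->1, L=7; G->plug->G->R->G->L->B->refl->E->L'->B->R'->E->plug->E

E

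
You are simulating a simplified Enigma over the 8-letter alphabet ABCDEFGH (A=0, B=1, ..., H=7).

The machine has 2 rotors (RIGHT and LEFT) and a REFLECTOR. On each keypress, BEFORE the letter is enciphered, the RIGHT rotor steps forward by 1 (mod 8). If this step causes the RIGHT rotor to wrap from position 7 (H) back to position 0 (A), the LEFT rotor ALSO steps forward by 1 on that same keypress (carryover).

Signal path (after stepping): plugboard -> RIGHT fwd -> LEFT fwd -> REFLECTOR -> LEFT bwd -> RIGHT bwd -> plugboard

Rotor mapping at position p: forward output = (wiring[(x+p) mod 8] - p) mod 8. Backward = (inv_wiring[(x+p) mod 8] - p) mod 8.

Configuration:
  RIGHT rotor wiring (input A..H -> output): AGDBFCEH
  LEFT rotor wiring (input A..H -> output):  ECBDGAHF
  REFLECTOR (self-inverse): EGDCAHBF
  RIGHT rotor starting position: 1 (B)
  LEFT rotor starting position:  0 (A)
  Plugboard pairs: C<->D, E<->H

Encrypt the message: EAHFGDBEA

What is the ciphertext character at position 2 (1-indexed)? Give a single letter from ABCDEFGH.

Char 1 ('E'): step: R->2, L=0; E->plug->H->R->E->L->G->refl->B->L'->C->R'->E->plug->H
Char 2 ('A'): step: R->3, L=0; A->plug->A->R->G->L->H->refl->F->L'->H->R'->C->plug->D

D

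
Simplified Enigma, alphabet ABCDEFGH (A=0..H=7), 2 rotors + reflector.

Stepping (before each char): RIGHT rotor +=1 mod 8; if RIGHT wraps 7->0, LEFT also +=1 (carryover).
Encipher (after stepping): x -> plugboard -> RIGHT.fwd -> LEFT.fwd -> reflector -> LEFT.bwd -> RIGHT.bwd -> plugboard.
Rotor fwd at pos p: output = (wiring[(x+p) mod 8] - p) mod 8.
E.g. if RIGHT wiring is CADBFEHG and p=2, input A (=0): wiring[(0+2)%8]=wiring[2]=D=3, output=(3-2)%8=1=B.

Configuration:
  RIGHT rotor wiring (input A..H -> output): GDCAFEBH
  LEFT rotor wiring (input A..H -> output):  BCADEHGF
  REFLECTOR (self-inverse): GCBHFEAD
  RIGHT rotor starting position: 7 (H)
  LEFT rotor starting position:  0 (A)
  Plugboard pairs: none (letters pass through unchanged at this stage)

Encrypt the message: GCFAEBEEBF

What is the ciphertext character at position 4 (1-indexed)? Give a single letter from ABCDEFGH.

Char 1 ('G'): step: R->0, L->1 (L advanced); G->plug->G->R->B->L->H->refl->D->L'->D->R'->B->plug->B
Char 2 ('C'): step: R->1, L=1; C->plug->C->R->H->L->A->refl->G->L'->E->R'->D->plug->D
Char 3 ('F'): step: R->2, L=1; F->plug->F->R->F->L->F->refl->E->L'->G->R'->B->plug->B
Char 4 ('A'): step: R->3, L=1; A->plug->A->R->F->L->F->refl->E->L'->G->R'->D->plug->D

D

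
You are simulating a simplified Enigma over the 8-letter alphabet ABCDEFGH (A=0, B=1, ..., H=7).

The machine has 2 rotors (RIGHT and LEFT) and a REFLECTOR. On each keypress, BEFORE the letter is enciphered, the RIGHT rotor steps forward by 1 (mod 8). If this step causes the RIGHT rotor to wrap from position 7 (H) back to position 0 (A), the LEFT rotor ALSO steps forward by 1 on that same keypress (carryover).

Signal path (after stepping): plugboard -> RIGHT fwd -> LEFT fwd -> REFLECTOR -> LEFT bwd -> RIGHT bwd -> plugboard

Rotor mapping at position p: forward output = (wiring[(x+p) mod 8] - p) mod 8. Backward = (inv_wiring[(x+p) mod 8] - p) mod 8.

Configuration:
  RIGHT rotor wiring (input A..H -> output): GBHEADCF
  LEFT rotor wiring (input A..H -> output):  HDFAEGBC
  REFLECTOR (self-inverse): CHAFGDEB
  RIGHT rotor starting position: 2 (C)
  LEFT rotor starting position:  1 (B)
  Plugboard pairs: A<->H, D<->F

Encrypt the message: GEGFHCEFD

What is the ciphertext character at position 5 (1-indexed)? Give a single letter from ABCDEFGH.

Char 1 ('G'): step: R->3, L=1; G->plug->G->R->G->L->B->refl->H->L'->C->R'->E->plug->E
Char 2 ('E'): step: R->4, L=1; E->plug->E->R->C->L->H->refl->B->L'->G->R'->C->plug->C
Char 3 ('G'): step: R->5, L=1; G->plug->G->R->H->L->G->refl->E->L'->B->R'->D->plug->F
Char 4 ('F'): step: R->6, L=1; F->plug->D->R->D->L->D->refl->F->L'->E->R'->A->plug->H
Char 5 ('H'): step: R->7, L=1; H->plug->A->R->G->L->B->refl->H->L'->C->R'->C->plug->C

C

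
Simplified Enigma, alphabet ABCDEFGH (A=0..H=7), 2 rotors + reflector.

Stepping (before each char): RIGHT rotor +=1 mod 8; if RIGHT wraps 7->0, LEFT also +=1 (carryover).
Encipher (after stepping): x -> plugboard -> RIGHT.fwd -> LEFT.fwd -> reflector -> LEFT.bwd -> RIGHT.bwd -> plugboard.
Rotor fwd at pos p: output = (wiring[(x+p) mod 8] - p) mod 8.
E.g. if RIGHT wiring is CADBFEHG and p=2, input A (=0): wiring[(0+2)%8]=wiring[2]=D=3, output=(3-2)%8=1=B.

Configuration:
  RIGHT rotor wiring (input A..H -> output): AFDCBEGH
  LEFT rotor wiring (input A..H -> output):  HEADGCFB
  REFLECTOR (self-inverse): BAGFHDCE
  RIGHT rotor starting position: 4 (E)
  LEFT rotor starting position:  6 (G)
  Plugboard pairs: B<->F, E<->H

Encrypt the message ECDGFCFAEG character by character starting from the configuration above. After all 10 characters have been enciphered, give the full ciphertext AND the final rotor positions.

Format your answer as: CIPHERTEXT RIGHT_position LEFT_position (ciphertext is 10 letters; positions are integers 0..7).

Char 1 ('E'): step: R->5, L=6; E->plug->H->R->E->L->C->refl->G->L'->D->R'->D->plug->D
Char 2 ('C'): step: R->6, L=6; C->plug->C->R->C->L->B->refl->A->L'->G->R'->H->plug->E
Char 3 ('D'): step: R->7, L=6; D->plug->D->R->E->L->C->refl->G->L'->D->R'->E->plug->H
Char 4 ('G'): step: R->0, L->7 (L advanced); G->plug->G->R->G->L->D->refl->F->L'->C->R'->D->plug->D
Char 5 ('F'): step: R->1, L=7; F->plug->B->R->C->L->F->refl->D->L'->G->R'->G->plug->G
Char 6 ('C'): step: R->2, L=7; C->plug->C->R->H->L->G->refl->C->L'->A->R'->B->plug->F
Char 7 ('F'): step: R->3, L=7; F->plug->B->R->G->L->D->refl->F->L'->C->R'->G->plug->G
Char 8 ('A'): step: R->4, L=7; A->plug->A->R->F->L->H->refl->E->L'->E->R'->E->plug->H
Char 9 ('E'): step: R->5, L=7; E->plug->H->R->E->L->E->refl->H->L'->F->R'->G->plug->G
Char 10 ('G'): step: R->6, L=7; G->plug->G->R->D->L->B->refl->A->L'->B->R'->B->plug->F
Final: ciphertext=DEHDGFGHGF, RIGHT=6, LEFT=7

Answer: DEHDGFGHGF 6 7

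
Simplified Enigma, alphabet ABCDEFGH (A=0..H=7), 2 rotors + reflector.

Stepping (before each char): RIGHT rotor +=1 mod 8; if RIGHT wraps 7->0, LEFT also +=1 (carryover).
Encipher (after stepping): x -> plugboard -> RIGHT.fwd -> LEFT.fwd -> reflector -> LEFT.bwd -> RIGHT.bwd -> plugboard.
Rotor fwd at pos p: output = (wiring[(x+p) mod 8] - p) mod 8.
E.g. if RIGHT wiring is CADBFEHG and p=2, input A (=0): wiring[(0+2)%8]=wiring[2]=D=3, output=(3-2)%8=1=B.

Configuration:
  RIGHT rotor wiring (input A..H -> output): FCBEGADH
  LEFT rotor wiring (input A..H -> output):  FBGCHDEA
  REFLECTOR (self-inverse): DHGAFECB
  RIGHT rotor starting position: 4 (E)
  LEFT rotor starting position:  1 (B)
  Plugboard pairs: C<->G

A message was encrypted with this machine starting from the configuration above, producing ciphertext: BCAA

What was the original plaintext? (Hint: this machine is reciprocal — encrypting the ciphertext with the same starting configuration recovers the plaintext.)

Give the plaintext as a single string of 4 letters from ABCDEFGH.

Answer: GAED

Derivation:
Char 1 ('B'): step: R->5, L=1; B->plug->B->R->G->L->H->refl->B->L'->C->R'->C->plug->G
Char 2 ('C'): step: R->6, L=1; C->plug->G->R->A->L->A->refl->D->L'->F->R'->A->plug->A
Char 3 ('A'): step: R->7, L=1; A->plug->A->R->A->L->A->refl->D->L'->F->R'->E->plug->E
Char 4 ('A'): step: R->0, L->2 (L advanced); A->plug->A->R->F->L->G->refl->C->L'->E->R'->D->plug->D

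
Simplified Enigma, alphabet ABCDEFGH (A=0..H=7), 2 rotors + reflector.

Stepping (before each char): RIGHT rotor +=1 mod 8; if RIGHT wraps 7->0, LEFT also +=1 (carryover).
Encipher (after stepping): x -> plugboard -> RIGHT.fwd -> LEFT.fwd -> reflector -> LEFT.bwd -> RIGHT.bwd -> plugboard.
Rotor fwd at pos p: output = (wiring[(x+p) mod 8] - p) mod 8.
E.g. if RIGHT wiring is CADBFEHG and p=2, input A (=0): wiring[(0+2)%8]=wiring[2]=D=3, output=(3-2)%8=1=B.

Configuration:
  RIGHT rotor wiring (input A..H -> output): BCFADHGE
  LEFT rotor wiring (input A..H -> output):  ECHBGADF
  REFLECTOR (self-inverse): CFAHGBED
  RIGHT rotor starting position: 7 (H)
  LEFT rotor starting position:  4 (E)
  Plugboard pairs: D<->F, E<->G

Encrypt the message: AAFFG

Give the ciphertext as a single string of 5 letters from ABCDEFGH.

Answer: EGDBC

Derivation:
Char 1 ('A'): step: R->0, L->5 (L advanced); A->plug->A->R->B->L->G->refl->E->L'->G->R'->G->plug->E
Char 2 ('A'): step: R->1, L=5; A->plug->A->R->B->L->G->refl->E->L'->G->R'->E->plug->G
Char 3 ('F'): step: R->2, L=5; F->plug->D->R->F->L->C->refl->A->L'->C->R'->F->plug->D
Char 4 ('F'): step: R->3, L=5; F->plug->D->R->D->L->H->refl->D->L'->A->R'->B->plug->B
Char 5 ('G'): step: R->4, L=5; G->plug->E->R->F->L->C->refl->A->L'->C->R'->C->plug->C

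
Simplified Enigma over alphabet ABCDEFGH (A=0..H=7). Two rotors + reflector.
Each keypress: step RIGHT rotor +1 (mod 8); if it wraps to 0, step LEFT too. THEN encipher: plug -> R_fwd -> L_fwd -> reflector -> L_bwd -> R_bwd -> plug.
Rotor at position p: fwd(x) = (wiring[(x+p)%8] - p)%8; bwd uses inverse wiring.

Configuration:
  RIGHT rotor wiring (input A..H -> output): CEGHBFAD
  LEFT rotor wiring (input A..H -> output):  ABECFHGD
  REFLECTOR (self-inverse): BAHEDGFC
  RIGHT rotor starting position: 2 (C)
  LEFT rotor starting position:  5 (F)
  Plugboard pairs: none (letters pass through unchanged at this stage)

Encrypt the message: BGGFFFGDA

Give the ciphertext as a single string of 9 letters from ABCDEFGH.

Answer: CECHGHCBG

Derivation:
Char 1 ('B'): step: R->3, L=5; B->plug->B->R->G->L->F->refl->G->L'->C->R'->C->plug->C
Char 2 ('G'): step: R->4, L=5; G->plug->G->R->C->L->G->refl->F->L'->G->R'->E->plug->E
Char 3 ('G'): step: R->5, L=5; G->plug->G->R->C->L->G->refl->F->L'->G->R'->C->plug->C
Char 4 ('F'): step: R->6, L=5; F->plug->F->R->B->L->B->refl->A->L'->H->R'->H->plug->H
Char 5 ('F'): step: R->7, L=5; F->plug->F->R->C->L->G->refl->F->L'->G->R'->G->plug->G
Char 6 ('F'): step: R->0, L->6 (L advanced); F->plug->F->R->F->L->E->refl->D->L'->D->R'->H->plug->H
Char 7 ('G'): step: R->1, L=6; G->plug->G->R->C->L->C->refl->H->L'->G->R'->C->plug->C
Char 8 ('D'): step: R->2, L=6; D->plug->D->R->D->L->D->refl->E->L'->F->R'->B->plug->B
Char 9 ('A'): step: R->3, L=6; A->plug->A->R->E->L->G->refl->F->L'->B->R'->G->plug->G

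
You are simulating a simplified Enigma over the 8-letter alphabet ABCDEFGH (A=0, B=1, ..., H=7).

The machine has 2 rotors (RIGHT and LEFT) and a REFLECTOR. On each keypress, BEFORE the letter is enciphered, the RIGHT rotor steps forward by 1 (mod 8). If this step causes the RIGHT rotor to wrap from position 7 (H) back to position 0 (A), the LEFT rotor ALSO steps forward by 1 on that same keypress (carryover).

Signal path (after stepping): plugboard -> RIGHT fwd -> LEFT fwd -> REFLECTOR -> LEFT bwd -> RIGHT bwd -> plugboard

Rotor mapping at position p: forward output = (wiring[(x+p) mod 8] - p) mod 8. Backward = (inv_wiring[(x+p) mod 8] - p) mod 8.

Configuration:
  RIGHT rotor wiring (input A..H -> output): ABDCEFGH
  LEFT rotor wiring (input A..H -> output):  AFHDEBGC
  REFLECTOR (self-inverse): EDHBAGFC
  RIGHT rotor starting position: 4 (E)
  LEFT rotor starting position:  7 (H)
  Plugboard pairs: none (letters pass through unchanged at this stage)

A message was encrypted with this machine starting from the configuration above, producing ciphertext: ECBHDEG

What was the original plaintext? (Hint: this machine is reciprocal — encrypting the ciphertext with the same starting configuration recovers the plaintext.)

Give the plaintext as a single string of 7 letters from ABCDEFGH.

Answer: DEADFBB

Derivation:
Char 1 ('E'): step: R->5, L=7; E->plug->E->R->E->L->E->refl->A->L'->D->R'->D->plug->D
Char 2 ('C'): step: R->6, L=7; C->plug->C->R->C->L->G->refl->F->L'->F->R'->E->plug->E
Char 3 ('B'): step: R->7, L=7; B->plug->B->R->B->L->B->refl->D->L'->A->R'->A->plug->A
Char 4 ('H'): step: R->0, L->0 (L advanced); H->plug->H->R->H->L->C->refl->H->L'->C->R'->D->plug->D
Char 5 ('D'): step: R->1, L=0; D->plug->D->R->D->L->D->refl->B->L'->F->R'->F->plug->F
Char 6 ('E'): step: R->2, L=0; E->plug->E->R->E->L->E->refl->A->L'->A->R'->B->plug->B
Char 7 ('G'): step: R->3, L=0; G->plug->G->R->G->L->G->refl->F->L'->B->R'->B->plug->B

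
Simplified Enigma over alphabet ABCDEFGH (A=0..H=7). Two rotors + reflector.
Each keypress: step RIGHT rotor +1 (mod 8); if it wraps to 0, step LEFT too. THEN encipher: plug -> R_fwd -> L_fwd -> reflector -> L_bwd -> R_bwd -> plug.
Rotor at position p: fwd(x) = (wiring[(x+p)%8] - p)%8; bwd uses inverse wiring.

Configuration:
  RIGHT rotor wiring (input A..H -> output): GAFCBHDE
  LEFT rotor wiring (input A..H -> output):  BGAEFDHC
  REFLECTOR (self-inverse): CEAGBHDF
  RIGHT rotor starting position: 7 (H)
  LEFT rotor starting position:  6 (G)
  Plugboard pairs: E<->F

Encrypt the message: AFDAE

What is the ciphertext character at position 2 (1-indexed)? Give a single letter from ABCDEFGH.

Char 1 ('A'): step: R->0, L->7 (L advanced); A->plug->A->R->G->L->E->refl->B->L'->D->R'->G->plug->G
Char 2 ('F'): step: R->1, L=7; F->plug->E->R->G->L->E->refl->B->L'->D->R'->G->plug->G

G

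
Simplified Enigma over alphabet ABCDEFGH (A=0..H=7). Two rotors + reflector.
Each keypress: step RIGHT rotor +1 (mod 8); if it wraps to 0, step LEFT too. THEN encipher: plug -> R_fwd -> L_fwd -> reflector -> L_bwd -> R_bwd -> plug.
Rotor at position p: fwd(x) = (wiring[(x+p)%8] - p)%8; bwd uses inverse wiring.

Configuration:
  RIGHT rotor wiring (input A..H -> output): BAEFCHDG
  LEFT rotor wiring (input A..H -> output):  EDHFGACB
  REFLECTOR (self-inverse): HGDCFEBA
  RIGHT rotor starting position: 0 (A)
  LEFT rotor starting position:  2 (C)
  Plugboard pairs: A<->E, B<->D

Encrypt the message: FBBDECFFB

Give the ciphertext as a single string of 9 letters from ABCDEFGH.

Char 1 ('F'): step: R->1, L=2; F->plug->F->R->C->L->E->refl->F->L'->A->R'->H->plug->H
Char 2 ('B'): step: R->2, L=2; B->plug->D->R->F->L->H->refl->A->L'->E->R'->F->plug->F
Char 3 ('B'): step: R->3, L=2; B->plug->D->R->A->L->F->refl->E->L'->C->R'->A->plug->E
Char 4 ('D'): step: R->4, L=2; D->plug->B->R->D->L->G->refl->B->L'->H->R'->C->plug->C
Char 5 ('E'): step: R->5, L=2; E->plug->A->R->C->L->E->refl->F->L'->A->R'->G->plug->G
Char 6 ('C'): step: R->6, L=2; C->plug->C->R->D->L->G->refl->B->L'->H->R'->F->plug->F
Char 7 ('F'): step: R->7, L=2; F->plug->F->R->D->L->G->refl->B->L'->H->R'->A->plug->E
Char 8 ('F'): step: R->0, L->3 (L advanced); F->plug->F->R->H->L->E->refl->F->L'->C->R'->E->plug->A
Char 9 ('B'): step: R->1, L=3; B->plug->D->R->B->L->D->refl->C->L'->A->R'->H->plug->H

Answer: HFECGFEAH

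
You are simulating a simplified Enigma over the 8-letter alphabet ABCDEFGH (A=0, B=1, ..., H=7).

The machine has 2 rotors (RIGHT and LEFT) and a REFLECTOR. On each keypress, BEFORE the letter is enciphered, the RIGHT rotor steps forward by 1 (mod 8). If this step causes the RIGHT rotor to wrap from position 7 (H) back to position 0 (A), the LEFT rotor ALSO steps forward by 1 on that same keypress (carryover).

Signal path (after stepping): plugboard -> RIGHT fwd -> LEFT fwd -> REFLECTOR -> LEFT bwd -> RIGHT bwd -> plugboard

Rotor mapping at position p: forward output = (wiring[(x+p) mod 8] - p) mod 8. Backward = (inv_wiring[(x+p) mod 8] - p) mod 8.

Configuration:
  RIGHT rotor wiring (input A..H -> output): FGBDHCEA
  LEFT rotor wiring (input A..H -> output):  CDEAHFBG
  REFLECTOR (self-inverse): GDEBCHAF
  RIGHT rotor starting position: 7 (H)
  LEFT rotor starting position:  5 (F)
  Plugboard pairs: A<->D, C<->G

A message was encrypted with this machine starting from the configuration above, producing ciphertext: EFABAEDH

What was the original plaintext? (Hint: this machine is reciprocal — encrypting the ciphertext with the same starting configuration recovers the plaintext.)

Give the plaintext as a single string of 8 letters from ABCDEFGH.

Char 1 ('E'): step: R->0, L->6 (L advanced); E->plug->E->R->H->L->H->refl->F->L'->D->R'->D->plug->A
Char 2 ('F'): step: R->1, L=6; F->plug->F->R->D->L->F->refl->H->L'->H->R'->G->plug->C
Char 3 ('A'): step: R->2, L=6; A->plug->D->R->A->L->D->refl->B->L'->G->R'->F->plug->F
Char 4 ('B'): step: R->3, L=6; B->plug->B->R->E->L->G->refl->A->L'->B->R'->D->plug->A
Char 5 ('A'): step: R->4, L=6; A->plug->D->R->E->L->G->refl->A->L'->B->R'->E->plug->E
Char 6 ('E'): step: R->5, L=6; E->plug->E->R->B->L->A->refl->G->L'->E->R'->F->plug->F
Char 7 ('D'): step: R->6, L=6; D->plug->A->R->G->L->B->refl->D->L'->A->R'->D->plug->A
Char 8 ('H'): step: R->7, L=6; H->plug->H->R->F->L->C->refl->E->L'->C->R'->D->plug->A

Answer: ACFAEFAA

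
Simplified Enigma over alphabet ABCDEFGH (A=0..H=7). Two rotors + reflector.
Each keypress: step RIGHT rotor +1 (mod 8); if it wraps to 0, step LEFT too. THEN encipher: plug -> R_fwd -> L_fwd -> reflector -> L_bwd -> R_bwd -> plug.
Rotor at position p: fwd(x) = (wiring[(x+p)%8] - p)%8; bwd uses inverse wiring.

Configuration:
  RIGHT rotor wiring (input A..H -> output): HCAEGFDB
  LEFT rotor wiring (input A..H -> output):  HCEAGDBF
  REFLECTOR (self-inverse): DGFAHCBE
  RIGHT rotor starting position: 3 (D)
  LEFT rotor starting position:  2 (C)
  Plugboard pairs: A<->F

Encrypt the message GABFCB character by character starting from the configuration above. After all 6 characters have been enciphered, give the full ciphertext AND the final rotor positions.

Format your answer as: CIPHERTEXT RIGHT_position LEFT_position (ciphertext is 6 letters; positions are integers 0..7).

Char 1 ('G'): step: R->4, L=2; G->plug->G->R->E->L->H->refl->E->L'->C->R'->A->plug->F
Char 2 ('A'): step: R->5, L=2; A->plug->F->R->D->L->B->refl->G->L'->B->R'->H->plug->H
Char 3 ('B'): step: R->6, L=2; B->plug->B->R->D->L->B->refl->G->L'->B->R'->C->plug->C
Char 4 ('F'): step: R->7, L=2; F->plug->A->R->C->L->E->refl->H->L'->E->R'->H->plug->H
Char 5 ('C'): step: R->0, L->3 (L advanced); C->plug->C->R->A->L->F->refl->C->L'->E->R'->D->plug->D
Char 6 ('B'): step: R->1, L=3; B->plug->B->R->H->L->B->refl->G->L'->D->R'->C->plug->C
Final: ciphertext=FHCHDC, RIGHT=1, LEFT=3

Answer: FHCHDC 1 3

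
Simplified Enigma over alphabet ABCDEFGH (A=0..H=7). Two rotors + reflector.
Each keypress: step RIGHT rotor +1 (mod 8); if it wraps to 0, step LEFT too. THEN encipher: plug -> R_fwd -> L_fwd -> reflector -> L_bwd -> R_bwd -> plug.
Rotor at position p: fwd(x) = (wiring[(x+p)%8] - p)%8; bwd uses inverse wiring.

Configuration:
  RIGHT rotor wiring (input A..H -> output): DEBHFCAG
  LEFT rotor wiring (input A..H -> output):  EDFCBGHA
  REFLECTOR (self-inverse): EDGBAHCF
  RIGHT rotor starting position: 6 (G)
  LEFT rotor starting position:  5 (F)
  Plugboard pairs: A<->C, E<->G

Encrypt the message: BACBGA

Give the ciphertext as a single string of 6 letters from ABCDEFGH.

Answer: HFDCCH

Derivation:
Char 1 ('B'): step: R->7, L=5; B->plug->B->R->E->L->G->refl->C->L'->B->R'->H->plug->H
Char 2 ('A'): step: R->0, L->6 (L advanced); A->plug->C->R->B->L->C->refl->G->L'->C->R'->F->plug->F
Char 3 ('C'): step: R->1, L=6; C->plug->A->R->D->L->F->refl->H->L'->E->R'->D->plug->D
Char 4 ('B'): step: R->2, L=6; B->plug->B->R->F->L->E->refl->A->L'->H->R'->A->plug->C
Char 5 ('G'): step: R->3, L=6; G->plug->E->R->D->L->F->refl->H->L'->E->R'->A->plug->C
Char 6 ('A'): step: R->4, L=6; A->plug->C->R->E->L->H->refl->F->L'->D->R'->H->plug->H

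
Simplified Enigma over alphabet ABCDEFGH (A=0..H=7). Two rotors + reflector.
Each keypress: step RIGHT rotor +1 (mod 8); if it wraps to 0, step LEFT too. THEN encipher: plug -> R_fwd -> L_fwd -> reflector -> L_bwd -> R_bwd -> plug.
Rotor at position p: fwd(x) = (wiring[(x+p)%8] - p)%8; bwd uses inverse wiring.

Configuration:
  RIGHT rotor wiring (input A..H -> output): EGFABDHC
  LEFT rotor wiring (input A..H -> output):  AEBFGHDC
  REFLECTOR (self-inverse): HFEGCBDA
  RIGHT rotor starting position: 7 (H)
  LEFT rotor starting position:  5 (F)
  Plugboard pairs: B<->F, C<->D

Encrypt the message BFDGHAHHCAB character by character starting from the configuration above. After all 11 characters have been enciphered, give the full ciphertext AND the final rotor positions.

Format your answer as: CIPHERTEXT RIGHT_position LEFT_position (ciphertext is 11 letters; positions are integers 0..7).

Char 1 ('B'): step: R->0, L->6 (L advanced); B->plug->F->R->D->L->G->refl->D->L'->E->R'->A->plug->A
Char 2 ('F'): step: R->1, L=6; F->plug->B->R->E->L->D->refl->G->L'->D->R'->H->plug->H
Char 3 ('D'): step: R->2, L=6; D->plug->C->R->H->L->B->refl->F->L'->A->R'->F->plug->B
Char 4 ('G'): step: R->3, L=6; G->plug->G->R->D->L->G->refl->D->L'->E->R'->D->plug->C
Char 5 ('H'): step: R->4, L=6; H->plug->H->R->E->L->D->refl->G->L'->D->R'->C->plug->D
Char 6 ('A'): step: R->5, L=6; A->plug->A->R->G->L->A->refl->H->L'->F->R'->C->plug->D
Char 7 ('H'): step: R->6, L=6; H->plug->H->R->F->L->H->refl->A->L'->G->R'->C->plug->D
Char 8 ('H'): step: R->7, L=6; H->plug->H->R->A->L->F->refl->B->L'->H->R'->C->plug->D
Char 9 ('C'): step: R->0, L->7 (L advanced); C->plug->D->R->A->L->D->refl->G->L'->E->R'->A->plug->A
Char 10 ('A'): step: R->1, L=7; A->plug->A->R->F->L->H->refl->A->L'->G->R'->F->plug->B
Char 11 ('B'): step: R->2, L=7; B->plug->F->R->A->L->D->refl->G->L'->E->R'->H->plug->H
Final: ciphertext=AHBCDDDDABH, RIGHT=2, LEFT=7

Answer: AHBCDDDDABH 2 7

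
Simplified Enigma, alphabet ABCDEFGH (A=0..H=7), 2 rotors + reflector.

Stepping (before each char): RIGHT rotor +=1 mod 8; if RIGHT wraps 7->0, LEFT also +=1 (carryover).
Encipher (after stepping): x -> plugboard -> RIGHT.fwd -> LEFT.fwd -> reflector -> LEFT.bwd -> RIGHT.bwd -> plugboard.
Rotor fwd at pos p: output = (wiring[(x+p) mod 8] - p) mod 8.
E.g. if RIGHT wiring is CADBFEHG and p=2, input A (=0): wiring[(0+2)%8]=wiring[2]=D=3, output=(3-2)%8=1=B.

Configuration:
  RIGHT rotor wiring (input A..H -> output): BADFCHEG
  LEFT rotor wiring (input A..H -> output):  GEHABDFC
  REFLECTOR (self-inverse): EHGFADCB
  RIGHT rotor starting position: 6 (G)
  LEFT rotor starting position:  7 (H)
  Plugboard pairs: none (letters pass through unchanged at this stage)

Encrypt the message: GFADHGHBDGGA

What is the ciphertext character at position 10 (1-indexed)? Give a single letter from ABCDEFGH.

Char 1 ('G'): step: R->7, L=7; G->plug->G->R->A->L->D->refl->F->L'->C->R'->B->plug->B
Char 2 ('F'): step: R->0, L->0 (L advanced); F->plug->F->R->H->L->C->refl->G->L'->A->R'->B->plug->B
Char 3 ('A'): step: R->1, L=0; A->plug->A->R->H->L->C->refl->G->L'->A->R'->H->plug->H
Char 4 ('D'): step: R->2, L=0; D->plug->D->R->F->L->D->refl->F->L'->G->R'->H->plug->H
Char 5 ('H'): step: R->3, L=0; H->plug->H->R->A->L->G->refl->C->L'->H->R'->B->plug->B
Char 6 ('G'): step: R->4, L=0; G->plug->G->R->H->L->C->refl->G->L'->A->R'->C->plug->C
Char 7 ('H'): step: R->5, L=0; H->plug->H->R->F->L->D->refl->F->L'->G->R'->F->plug->F
Char 8 ('B'): step: R->6, L=0; B->plug->B->R->A->L->G->refl->C->L'->H->R'->F->plug->F
Char 9 ('D'): step: R->7, L=0; D->plug->D->R->E->L->B->refl->H->L'->C->R'->B->plug->B
Char 10 ('G'): step: R->0, L->1 (L advanced); G->plug->G->R->E->L->C->refl->G->L'->B->R'->A->plug->A

A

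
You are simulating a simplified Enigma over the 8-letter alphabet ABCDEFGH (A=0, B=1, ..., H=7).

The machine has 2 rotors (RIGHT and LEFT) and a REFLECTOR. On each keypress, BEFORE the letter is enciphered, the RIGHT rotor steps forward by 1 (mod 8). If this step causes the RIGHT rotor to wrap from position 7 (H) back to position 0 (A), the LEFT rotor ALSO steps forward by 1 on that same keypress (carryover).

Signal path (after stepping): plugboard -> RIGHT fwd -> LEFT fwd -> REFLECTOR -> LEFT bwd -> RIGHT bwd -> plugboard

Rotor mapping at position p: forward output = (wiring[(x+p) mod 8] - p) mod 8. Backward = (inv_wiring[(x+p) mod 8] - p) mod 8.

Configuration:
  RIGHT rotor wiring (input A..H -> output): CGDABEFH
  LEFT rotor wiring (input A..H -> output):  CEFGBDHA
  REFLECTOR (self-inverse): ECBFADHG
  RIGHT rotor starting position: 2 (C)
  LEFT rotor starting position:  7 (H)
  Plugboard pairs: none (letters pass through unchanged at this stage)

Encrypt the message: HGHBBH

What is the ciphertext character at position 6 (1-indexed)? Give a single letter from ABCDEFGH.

Char 1 ('H'): step: R->3, L=7; H->plug->H->R->A->L->B->refl->C->L'->F->R'->A->plug->A
Char 2 ('G'): step: R->4, L=7; G->plug->G->R->H->L->A->refl->E->L'->G->R'->E->plug->E
Char 3 ('H'): step: R->5, L=7; H->plug->H->R->E->L->H->refl->G->L'->D->R'->G->plug->G
Char 4 ('B'): step: R->6, L=7; B->plug->B->R->B->L->D->refl->F->L'->C->R'->F->plug->F
Char 5 ('B'): step: R->7, L=7; B->plug->B->R->D->L->G->refl->H->L'->E->R'->D->plug->D
Char 6 ('H'): step: R->0, L->0 (L advanced); H->plug->H->R->H->L->A->refl->E->L'->B->R'->E->plug->E

E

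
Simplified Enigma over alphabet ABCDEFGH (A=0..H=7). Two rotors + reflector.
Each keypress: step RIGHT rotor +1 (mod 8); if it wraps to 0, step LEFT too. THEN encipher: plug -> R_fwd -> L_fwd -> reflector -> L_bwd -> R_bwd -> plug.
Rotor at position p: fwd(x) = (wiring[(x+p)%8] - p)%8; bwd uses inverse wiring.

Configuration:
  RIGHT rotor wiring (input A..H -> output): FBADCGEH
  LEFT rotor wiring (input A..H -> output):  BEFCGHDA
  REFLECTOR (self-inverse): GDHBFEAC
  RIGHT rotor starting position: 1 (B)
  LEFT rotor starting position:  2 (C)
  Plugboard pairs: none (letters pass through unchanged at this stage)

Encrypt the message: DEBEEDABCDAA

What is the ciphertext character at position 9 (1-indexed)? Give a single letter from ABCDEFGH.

Char 1 ('D'): step: R->2, L=2; D->plug->D->R->E->L->B->refl->D->L'->A->R'->C->plug->C
Char 2 ('E'): step: R->3, L=2; E->plug->E->R->E->L->B->refl->D->L'->A->R'->A->plug->A
Char 3 ('B'): step: R->4, L=2; B->plug->B->R->C->L->E->refl->F->L'->D->R'->D->plug->D
Char 4 ('E'): step: R->5, L=2; E->plug->E->R->E->L->B->refl->D->L'->A->R'->D->plug->D
Char 5 ('E'): step: R->6, L=2; E->plug->E->R->C->L->E->refl->F->L'->D->R'->D->plug->D
Char 6 ('D'): step: R->7, L=2; D->plug->D->R->B->L->A->refl->G->L'->F->R'->H->plug->H
Char 7 ('A'): step: R->0, L->3 (L advanced); A->plug->A->R->F->L->G->refl->A->L'->D->R'->D->plug->D
Char 8 ('B'): step: R->1, L=3; B->plug->B->R->H->L->C->refl->H->L'->A->R'->A->plug->A
Char 9 ('C'): step: R->2, L=3; C->plug->C->R->A->L->H->refl->C->L'->H->R'->H->plug->H

H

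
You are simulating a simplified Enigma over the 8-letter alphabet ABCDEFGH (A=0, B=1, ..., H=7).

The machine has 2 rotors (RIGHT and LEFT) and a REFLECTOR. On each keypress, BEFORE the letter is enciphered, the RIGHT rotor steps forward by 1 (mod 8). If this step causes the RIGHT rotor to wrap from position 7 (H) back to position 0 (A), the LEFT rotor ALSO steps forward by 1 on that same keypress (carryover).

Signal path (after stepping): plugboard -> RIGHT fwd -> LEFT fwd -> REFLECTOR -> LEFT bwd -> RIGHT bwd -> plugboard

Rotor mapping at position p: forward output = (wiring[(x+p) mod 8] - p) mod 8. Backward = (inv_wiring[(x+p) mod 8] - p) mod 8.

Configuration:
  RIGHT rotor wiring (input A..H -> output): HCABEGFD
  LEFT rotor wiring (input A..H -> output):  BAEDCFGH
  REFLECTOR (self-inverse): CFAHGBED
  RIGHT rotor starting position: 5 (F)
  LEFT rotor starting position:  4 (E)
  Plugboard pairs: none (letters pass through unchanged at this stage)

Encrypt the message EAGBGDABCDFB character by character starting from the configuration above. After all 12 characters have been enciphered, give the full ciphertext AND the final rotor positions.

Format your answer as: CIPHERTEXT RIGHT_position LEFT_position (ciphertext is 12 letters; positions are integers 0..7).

Char 1 ('E'): step: R->6, L=4; E->plug->E->R->C->L->C->refl->A->L'->G->R'->G->plug->G
Char 2 ('A'): step: R->7, L=4; A->plug->A->R->E->L->F->refl->B->L'->B->R'->D->plug->D
Char 3 ('G'): step: R->0, L->5 (L advanced); G->plug->G->R->F->L->H->refl->D->L'->E->R'->E->plug->E
Char 4 ('B'): step: R->1, L=5; B->plug->B->R->H->L->F->refl->B->L'->B->R'->A->plug->A
Char 5 ('G'): step: R->2, L=5; G->plug->G->R->F->L->H->refl->D->L'->E->R'->D->plug->D
Char 6 ('D'): step: R->3, L=5; D->plug->D->R->C->L->C->refl->A->L'->A->R'->E->plug->E
Char 7 ('A'): step: R->4, L=5; A->plug->A->R->A->L->A->refl->C->L'->C->R'->B->plug->B
Char 8 ('B'): step: R->5, L=5; B->plug->B->R->A->L->A->refl->C->L'->C->R'->D->plug->D
Char 9 ('C'): step: R->6, L=5; C->plug->C->R->B->L->B->refl->F->L'->H->R'->A->plug->A
Char 10 ('D'): step: R->7, L=5; D->plug->D->R->B->L->B->refl->F->L'->H->R'->G->plug->G
Char 11 ('F'): step: R->0, L->6 (L advanced); F->plug->F->R->G->L->E->refl->G->L'->E->R'->E->plug->E
Char 12 ('B'): step: R->1, L=6; B->plug->B->R->H->L->H->refl->D->L'->C->R'->G->plug->G
Final: ciphertext=GDEADEBDAGEG, RIGHT=1, LEFT=6

Answer: GDEADEBDAGEG 1 6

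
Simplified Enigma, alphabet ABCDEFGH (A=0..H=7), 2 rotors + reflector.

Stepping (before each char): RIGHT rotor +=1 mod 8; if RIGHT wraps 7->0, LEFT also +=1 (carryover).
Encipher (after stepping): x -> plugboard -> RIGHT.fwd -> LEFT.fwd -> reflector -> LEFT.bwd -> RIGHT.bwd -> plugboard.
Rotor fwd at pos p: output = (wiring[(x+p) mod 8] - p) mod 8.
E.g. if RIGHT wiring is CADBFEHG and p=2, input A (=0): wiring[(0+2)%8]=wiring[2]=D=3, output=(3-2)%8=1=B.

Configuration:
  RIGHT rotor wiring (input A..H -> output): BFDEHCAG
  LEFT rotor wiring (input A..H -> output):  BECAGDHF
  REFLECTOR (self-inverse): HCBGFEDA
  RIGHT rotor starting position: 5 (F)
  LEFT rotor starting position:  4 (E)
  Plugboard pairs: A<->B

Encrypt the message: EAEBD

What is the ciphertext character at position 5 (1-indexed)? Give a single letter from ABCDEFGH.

Char 1 ('E'): step: R->6, L=4; E->plug->E->R->F->L->A->refl->H->L'->B->R'->G->plug->G
Char 2 ('A'): step: R->7, L=4; A->plug->B->R->C->L->D->refl->G->L'->G->R'->C->plug->C
Char 3 ('E'): step: R->0, L->5 (L advanced); E->plug->E->R->H->L->B->refl->C->L'->B->R'->A->plug->B
Char 4 ('B'): step: R->1, L=5; B->plug->A->R->E->L->H->refl->A->L'->C->R'->B->plug->A
Char 5 ('D'): step: R->2, L=5; D->plug->D->R->A->L->G->refl->D->L'->G->R'->E->plug->E

E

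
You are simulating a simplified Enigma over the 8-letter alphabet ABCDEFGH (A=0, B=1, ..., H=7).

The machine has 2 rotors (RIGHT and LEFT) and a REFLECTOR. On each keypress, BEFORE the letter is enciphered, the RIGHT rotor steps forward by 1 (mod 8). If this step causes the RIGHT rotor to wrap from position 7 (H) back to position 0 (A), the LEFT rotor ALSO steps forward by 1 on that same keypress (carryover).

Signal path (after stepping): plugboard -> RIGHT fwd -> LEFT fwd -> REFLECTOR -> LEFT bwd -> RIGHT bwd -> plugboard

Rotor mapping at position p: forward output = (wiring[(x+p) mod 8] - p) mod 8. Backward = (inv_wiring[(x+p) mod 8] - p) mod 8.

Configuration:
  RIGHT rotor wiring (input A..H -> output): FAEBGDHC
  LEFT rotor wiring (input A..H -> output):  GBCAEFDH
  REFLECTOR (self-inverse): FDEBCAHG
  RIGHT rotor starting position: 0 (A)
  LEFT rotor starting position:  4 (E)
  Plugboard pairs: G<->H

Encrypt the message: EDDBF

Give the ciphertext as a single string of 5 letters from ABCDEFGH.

Char 1 ('E'): step: R->1, L=4; E->plug->E->R->C->L->H->refl->G->L'->G->R'->F->plug->F
Char 2 ('D'): step: R->2, L=4; D->plug->D->R->B->L->B->refl->D->L'->D->R'->G->plug->H
Char 3 ('D'): step: R->3, L=4; D->plug->D->R->E->L->C->refl->E->L'->H->R'->E->plug->E
Char 4 ('B'): step: R->4, L=4; B->plug->B->R->H->L->E->refl->C->L'->E->R'->F->plug->F
Char 5 ('F'): step: R->5, L=4; F->plug->F->R->H->L->E->refl->C->L'->E->R'->G->plug->H

Answer: FHEFH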